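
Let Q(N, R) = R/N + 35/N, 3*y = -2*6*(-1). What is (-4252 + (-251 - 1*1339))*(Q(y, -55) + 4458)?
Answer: -26014426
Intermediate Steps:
y = 4 (y = (-2*6*(-1))/3 = (-12*(-1))/3 = (1/3)*12 = 4)
Q(N, R) = 35/N + R/N
(-4252 + (-251 - 1*1339))*(Q(y, -55) + 4458) = (-4252 + (-251 - 1*1339))*((35 - 55)/4 + 4458) = (-4252 + (-251 - 1339))*((1/4)*(-20) + 4458) = (-4252 - 1590)*(-5 + 4458) = -5842*4453 = -26014426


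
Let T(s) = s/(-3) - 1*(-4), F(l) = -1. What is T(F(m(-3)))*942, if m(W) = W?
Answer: 4082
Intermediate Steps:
T(s) = 4 - s/3 (T(s) = s*(-⅓) + 4 = -s/3 + 4 = 4 - s/3)
T(F(m(-3)))*942 = (4 - ⅓*(-1))*942 = (4 + ⅓)*942 = (13/3)*942 = 4082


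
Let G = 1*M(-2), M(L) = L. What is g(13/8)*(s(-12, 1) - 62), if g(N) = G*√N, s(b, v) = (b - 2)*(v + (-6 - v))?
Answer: -11*√26 ≈ -56.089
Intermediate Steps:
G = -2 (G = 1*(-2) = -2)
s(b, v) = 12 - 6*b (s(b, v) = (-2 + b)*(-6) = 12 - 6*b)
g(N) = -2*√N
g(13/8)*(s(-12, 1) - 62) = (-2*√26/4)*((12 - 6*(-12)) - 62) = (-2*√26/4)*((12 + 72) - 62) = (-√26/2)*(84 - 62) = -√26/2*22 = -11*√26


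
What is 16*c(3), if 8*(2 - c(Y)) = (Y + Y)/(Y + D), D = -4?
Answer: 44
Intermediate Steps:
c(Y) = 2 - Y/(4*(-4 + Y)) (c(Y) = 2 - (Y + Y)/(8*(Y - 4)) = 2 - 2*Y/(8*(-4 + Y)) = 2 - Y/(4*(-4 + Y)))
16*c(3) = 16*((-32 + 7*3)/(4*(-4 + 3))) = 16*((¼)*(-32 + 21)/(-1)) = 16*((¼)*(-1)*(-11)) = 16*(11/4) = 44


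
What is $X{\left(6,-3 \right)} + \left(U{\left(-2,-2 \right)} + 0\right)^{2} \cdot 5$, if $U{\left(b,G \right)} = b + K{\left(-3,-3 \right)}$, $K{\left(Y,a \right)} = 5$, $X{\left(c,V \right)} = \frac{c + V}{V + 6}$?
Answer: $46$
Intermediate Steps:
$X{\left(c,V \right)} = \frac{V + c}{6 + V}$
$U{\left(b,G \right)} = 5 + b$ ($U{\left(b,G \right)} = b + 5 = 5 + b$)
$X{\left(6,-3 \right)} + \left(U{\left(-2,-2 \right)} + 0\right)^{2} \cdot 5 = \frac{-3 + 6}{6 - 3} + \left(\left(5 - 2\right) + 0\right)^{2} \cdot 5 = \frac{1}{3} \cdot 3 + \left(3 + 0\right)^{2} \cdot 5 = \frac{1}{3} \cdot 3 + 3^{2} \cdot 5 = 1 + 9 \cdot 5 = 1 + 45 = 46$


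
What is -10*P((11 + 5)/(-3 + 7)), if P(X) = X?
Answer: -40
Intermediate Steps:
-10*P((11 + 5)/(-3 + 7)) = -10*(11 + 5)/(-3 + 7) = -160/4 = -10*4 = -40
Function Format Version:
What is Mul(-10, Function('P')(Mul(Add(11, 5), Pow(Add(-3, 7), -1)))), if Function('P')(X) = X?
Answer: -40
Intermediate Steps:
Mul(-10, Function('P')(Mul(Add(11, 5), Pow(Add(-3, 7), -1)))) = Mul(-10, Mul(Add(11, 5), Pow(Add(-3, 7), -1))) = Mul(-10, Mul(16, Pow(4, -1))) = Mul(-10, Mul(16, Rational(1, 4))) = Mul(-10, 4) = -40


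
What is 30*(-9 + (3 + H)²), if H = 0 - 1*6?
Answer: 0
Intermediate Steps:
H = -6 (H = 0 - 6 = -6)
30*(-9 + (3 + H)²) = 30*(-9 + (3 - 6)²) = 30*(-9 + (-3)²) = 30*(-9 + 9) = 30*0 = 0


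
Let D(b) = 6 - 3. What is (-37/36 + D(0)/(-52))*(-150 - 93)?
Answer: 3429/13 ≈ 263.77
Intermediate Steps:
D(b) = 3
(-37/36 + D(0)/(-52))*(-150 - 93) = (-37/36 + 3/(-52))*(-150 - 93) = (-37*1/36 + 3*(-1/52))*(-243) = (-37/36 - 3/52)*(-243) = -127/117*(-243) = 3429/13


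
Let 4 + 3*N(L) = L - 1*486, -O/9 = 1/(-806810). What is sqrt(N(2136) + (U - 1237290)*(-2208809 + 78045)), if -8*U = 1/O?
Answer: sqrt(23942247123833)/3 ≈ 1.6310e+6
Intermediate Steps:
O = 9/806810 (O = -9/(-806810) = -9*(-1/806810) = 9/806810 ≈ 1.1155e-5)
U = -403405/36 (U = -1/(8*9/806810) = -1/8*806810/9 = -403405/36 ≈ -11206.)
N(L) = -490/3 + L/3 (N(L) = -4/3 + (L - 1*486)/3 = -4/3 + (L - 486)/3 = -4/3 + (-486 + L)/3 = -4/3 + (-162 + L/3) = -490/3 + L/3)
sqrt(N(2136) + (U - 1237290)*(-2208809 + 78045)) = sqrt((-490/3 + (1/3)*2136) + (-403405/36 - 1237290)*(-2208809 + 78045)) = sqrt((-490/3 + 712) - 44945845/36*(-2130764)) = sqrt(1646/3 + 23942247118895/9) = sqrt(23942247123833/9) = sqrt(23942247123833)/3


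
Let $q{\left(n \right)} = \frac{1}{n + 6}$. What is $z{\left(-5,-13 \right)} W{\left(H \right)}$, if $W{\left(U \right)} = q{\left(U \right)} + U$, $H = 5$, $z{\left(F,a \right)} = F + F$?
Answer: $- \frac{560}{11} \approx -50.909$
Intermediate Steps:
$z{\left(F,a \right)} = 2 F$
$q{\left(n \right)} = \frac{1}{6 + n}$
$W{\left(U \right)} = U + \frac{1}{6 + U}$ ($W{\left(U \right)} = \frac{1}{6 + U} + U = U + \frac{1}{6 + U}$)
$z{\left(-5,-13 \right)} W{\left(H \right)} = 2 \left(-5\right) \frac{1 + 5 \left(6 + 5\right)}{6 + 5} = - 10 \frac{1 + 5 \cdot 11}{11} = - 10 \frac{1 + 55}{11} = - 10 \cdot \frac{1}{11} \cdot 56 = \left(-10\right) \frac{56}{11} = - \frac{560}{11}$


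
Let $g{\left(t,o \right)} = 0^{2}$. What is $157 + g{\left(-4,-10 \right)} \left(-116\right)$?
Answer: $157$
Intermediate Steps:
$g{\left(t,o \right)} = 0$
$157 + g{\left(-4,-10 \right)} \left(-116\right) = 157 + 0 \left(-116\right) = 157 + 0 = 157$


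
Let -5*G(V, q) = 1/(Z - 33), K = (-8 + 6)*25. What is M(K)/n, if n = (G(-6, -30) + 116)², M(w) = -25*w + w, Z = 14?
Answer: 10830000/121462441 ≈ 0.089163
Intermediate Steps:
K = -50 (K = -2*25 = -50)
G(V, q) = 1/95 (G(V, q) = -1/(5*(14 - 33)) = -⅕/(-19) = -⅕*(-1/19) = 1/95)
M(w) = -24*w
n = 121462441/9025 (n = (1/95 + 116)² = (11021/95)² = 121462441/9025 ≈ 13458.)
M(K)/n = (-24*(-50))/(121462441/9025) = 1200*(9025/121462441) = 10830000/121462441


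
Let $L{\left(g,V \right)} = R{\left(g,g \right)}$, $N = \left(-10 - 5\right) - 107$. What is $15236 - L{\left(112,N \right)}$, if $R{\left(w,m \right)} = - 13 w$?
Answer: $16692$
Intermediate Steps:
$N = -122$ ($N = \left(-10 - 5\right) - 107 = -15 - 107 = -122$)
$L{\left(g,V \right)} = - 13 g$
$15236 - L{\left(112,N \right)} = 15236 - \left(-13\right) 112 = 15236 - -1456 = 15236 + 1456 = 16692$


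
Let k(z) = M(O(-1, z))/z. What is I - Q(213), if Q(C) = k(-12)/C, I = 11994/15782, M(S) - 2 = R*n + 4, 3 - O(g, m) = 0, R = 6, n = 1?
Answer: 1285252/1680783 ≈ 0.76467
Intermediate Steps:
O(g, m) = 3 (O(g, m) = 3 - 1*0 = 3 + 0 = 3)
M(S) = 12 (M(S) = 2 + (6*1 + 4) = 2 + (6 + 4) = 2 + 10 = 12)
k(z) = 12/z
I = 5997/7891 (I = 11994*(1/15782) = 5997/7891 ≈ 0.75998)
Q(C) = -1/C (Q(C) = (12/(-12))/C = (12*(-1/12))/C = -1/C)
I - Q(213) = 5997/7891 - (-1)/213 = 5997/7891 - 1*(-1/213) = 5997/7891 + 1/213 = 1285252/1680783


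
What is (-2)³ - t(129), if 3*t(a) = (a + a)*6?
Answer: -524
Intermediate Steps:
t(a) = 4*a (t(a) = ((a + a)*6)/3 = ((2*a)*6)/3 = (12*a)/3 = 4*a)
(-2)³ - t(129) = (-2)³ - 4*129 = -8 - 1*516 = -8 - 516 = -524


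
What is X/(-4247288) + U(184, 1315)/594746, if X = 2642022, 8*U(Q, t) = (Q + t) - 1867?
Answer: -392881847915/631514387212 ≈ -0.62213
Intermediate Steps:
U(Q, t) = -1867/8 + Q/8 + t/8 (U(Q, t) = ((Q + t) - 1867)/8 = (-1867 + Q + t)/8 = -1867/8 + Q/8 + t/8)
X/(-4247288) + U(184, 1315)/594746 = 2642022/(-4247288) + (-1867/8 + (1/8)*184 + (1/8)*1315)/594746 = 2642022*(-1/4247288) + (-1867/8 + 23 + 1315/8)*(1/594746) = -1321011/2123644 - 46*1/594746 = -1321011/2123644 - 23/297373 = -392881847915/631514387212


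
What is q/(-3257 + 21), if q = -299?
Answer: 299/3236 ≈ 0.092398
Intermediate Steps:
q/(-3257 + 21) = -299/(-3257 + 21) = -299/(-3236) = -299*(-1/3236) = 299/3236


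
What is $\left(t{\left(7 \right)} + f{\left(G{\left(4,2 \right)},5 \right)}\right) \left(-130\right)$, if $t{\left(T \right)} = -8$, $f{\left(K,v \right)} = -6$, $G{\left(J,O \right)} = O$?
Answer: $1820$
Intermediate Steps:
$\left(t{\left(7 \right)} + f{\left(G{\left(4,2 \right)},5 \right)}\right) \left(-130\right) = \left(-8 - 6\right) \left(-130\right) = \left(-14\right) \left(-130\right) = 1820$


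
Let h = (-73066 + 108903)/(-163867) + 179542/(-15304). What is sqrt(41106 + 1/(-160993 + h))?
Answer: sqrt(1675392647778249389275640695664582)/201885763081193 ≈ 202.75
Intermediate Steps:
h = -14984729181/1253910284 (h = 35837*(-1/163867) + 179542*(-1/15304) = -35837/163867 - 89771/7652 = -14984729181/1253910284 ≈ -11.950)
sqrt(41106 + 1/(-160993 + h)) = sqrt(41106 + 1/(-160993 - 14984729181/1253910284)) = sqrt(41106 + 1/(-201885763081193/1253910284)) = sqrt(41106 - 1253910284/201885763081193) = sqrt(8298716175961609174/201885763081193) = sqrt(1675392647778249389275640695664582)/201885763081193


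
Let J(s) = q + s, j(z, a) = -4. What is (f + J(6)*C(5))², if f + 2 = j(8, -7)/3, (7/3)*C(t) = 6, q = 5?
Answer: 274576/441 ≈ 622.62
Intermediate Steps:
C(t) = 18/7 (C(t) = (3/7)*6 = 18/7)
J(s) = 5 + s
f = -10/3 (f = -2 - 4/3 = -10/3 ≈ -3.3333)
(f + J(6)*C(5))² = (-10/3 + (5 + 6)*(18/7))² = (-10/3 + 11*(18/7))² = (-10/3 + 198/7)² = (524/21)² = 274576/441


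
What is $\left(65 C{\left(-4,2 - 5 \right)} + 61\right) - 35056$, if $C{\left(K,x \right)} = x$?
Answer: $-35190$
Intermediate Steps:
$\left(65 C{\left(-4,2 - 5 \right)} + 61\right) - 35056 = \left(65 \left(2 - 5\right) + 61\right) - 35056 = \left(65 \left(-3\right) + 61\right) - 35056 = \left(-195 + 61\right) - 35056 = -134 - 35056 = -35190$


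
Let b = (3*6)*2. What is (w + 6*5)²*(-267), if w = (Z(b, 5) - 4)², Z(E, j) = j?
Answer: -256587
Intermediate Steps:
b = 36 (b = 18*2 = 36)
w = 1 (w = (5 - 4)² = 1² = 1)
(w + 6*5)²*(-267) = (1 + 6*5)²*(-267) = (1 + 30)²*(-267) = 31²*(-267) = 961*(-267) = -256587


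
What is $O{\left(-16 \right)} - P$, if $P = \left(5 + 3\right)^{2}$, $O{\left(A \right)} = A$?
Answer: $-80$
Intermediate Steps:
$P = 64$ ($P = 8^{2} = 64$)
$O{\left(-16 \right)} - P = -16 - 64 = -80$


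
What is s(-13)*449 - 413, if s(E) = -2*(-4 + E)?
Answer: 14853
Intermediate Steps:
s(E) = 8 - 2*E
s(-13)*449 - 413 = (8 - 2*(-13))*449 - 413 = (8 + 26)*449 - 413 = 34*449 - 413 = 15266 - 413 = 14853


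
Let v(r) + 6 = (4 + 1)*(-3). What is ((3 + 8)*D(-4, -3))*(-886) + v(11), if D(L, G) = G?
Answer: 29217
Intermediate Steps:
v(r) = -21 (v(r) = -6 + (4 + 1)*(-3) = -6 + 5*(-3) = -6 - 15 = -21)
((3 + 8)*D(-4, -3))*(-886) + v(11) = ((3 + 8)*(-3))*(-886) - 21 = (11*(-3))*(-886) - 21 = -33*(-886) - 21 = 29238 - 21 = 29217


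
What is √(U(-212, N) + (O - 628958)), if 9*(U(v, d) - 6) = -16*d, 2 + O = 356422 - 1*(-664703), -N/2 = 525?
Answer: √3546339/3 ≈ 627.72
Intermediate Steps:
N = -1050 (N = -2*525 = -1050)
O = 1021123 (O = -2 + (356422 - 1*(-664703)) = -2 + (356422 + 664703) = -2 + 1021125 = 1021123)
U(v, d) = 6 - 16*d/9 (U(v, d) = 6 + (-16*d)/9 = 6 - 16*d/9)
√(U(-212, N) + (O - 628958)) = √((6 - 16/9*(-1050)) + (1021123 - 628958)) = √((6 + 5600/3) + 392165) = √(5618/3 + 392165) = √(1182113/3) = √3546339/3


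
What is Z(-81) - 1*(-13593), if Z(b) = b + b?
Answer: 13431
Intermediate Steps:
Z(b) = 2*b
Z(-81) - 1*(-13593) = 2*(-81) - 1*(-13593) = -162 + 13593 = 13431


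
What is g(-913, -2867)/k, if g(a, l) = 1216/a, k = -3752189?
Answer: 1216/3425748557 ≈ 3.5496e-7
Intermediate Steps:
g(-913, -2867)/k = (1216/(-913))/(-3752189) = (1216*(-1/913))*(-1/3752189) = -1216/913*(-1/3752189) = 1216/3425748557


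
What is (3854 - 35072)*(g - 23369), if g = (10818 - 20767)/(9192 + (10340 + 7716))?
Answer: 9939318907749/13624 ≈ 7.2954e+8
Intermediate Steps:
g = -9949/27248 (g = -9949/(9192 + 18056) = -9949/27248 ≈ -0.36513)
(3854 - 35072)*(g - 23369) = (3854 - 35072)*(-9949/27248 - 23369) = -31218*(-636768461/27248) = 9939318907749/13624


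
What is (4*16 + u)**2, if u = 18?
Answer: 6724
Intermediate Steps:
(4*16 + u)**2 = (4*16 + 18)**2 = (64 + 18)**2 = 82**2 = 6724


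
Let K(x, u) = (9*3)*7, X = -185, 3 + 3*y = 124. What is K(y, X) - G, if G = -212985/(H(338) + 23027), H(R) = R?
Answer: 925794/4673 ≈ 198.12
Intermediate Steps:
y = 121/3 (y = -1 + (⅓)*124 = -1 + 124/3 = 121/3 ≈ 40.333)
G = -42597/4673 (G = -212985/(338 + 23027) = -212985/23365 = -212985*1/23365 = -42597/4673 ≈ -9.1156)
K(x, u) = 189 (K(x, u) = 27*7 = 189)
K(y, X) - G = 189 - 1*(-42597/4673) = 189 + 42597/4673 = 925794/4673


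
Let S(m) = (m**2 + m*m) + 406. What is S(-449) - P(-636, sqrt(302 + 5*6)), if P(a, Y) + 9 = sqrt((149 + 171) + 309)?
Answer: 403617 - sqrt(629) ≈ 4.0359e+5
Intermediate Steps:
P(a, Y) = -9 + sqrt(629) (P(a, Y) = -9 + sqrt((149 + 171) + 309) = -9 + sqrt(320 + 309) = -9 + sqrt(629))
S(m) = 406 + 2*m**2 (S(m) = (m**2 + m**2) + 406 = 2*m**2 + 406 = 406 + 2*m**2)
S(-449) - P(-636, sqrt(302 + 5*6)) = (406 + 2*(-449)**2) - (-9 + sqrt(629)) = (406 + 2*201601) + (9 - sqrt(629)) = (406 + 403202) + (9 - sqrt(629)) = 403608 + (9 - sqrt(629)) = 403617 - sqrt(629)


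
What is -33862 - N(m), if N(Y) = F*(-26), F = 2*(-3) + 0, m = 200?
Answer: -34018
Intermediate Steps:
F = -6 (F = -6 + 0 = -6)
N(Y) = 156 (N(Y) = -6*(-26) = 156)
-33862 - N(m) = -33862 - 1*156 = -33862 - 156 = -34018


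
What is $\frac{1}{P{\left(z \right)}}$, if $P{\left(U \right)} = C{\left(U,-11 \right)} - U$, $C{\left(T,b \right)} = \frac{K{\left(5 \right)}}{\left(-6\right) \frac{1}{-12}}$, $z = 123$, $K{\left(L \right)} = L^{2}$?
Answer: $- \frac{1}{73} \approx -0.013699$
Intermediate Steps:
$C{\left(T,b \right)} = 50$ ($C{\left(T,b \right)} = \frac{5^{2}}{\left(-6\right) \frac{1}{-12}} = \frac{25}{\left(-6\right) \left(- \frac{1}{12}\right)} = 25 \frac{1}{\frac{1}{2}} = 25 \cdot 2 = 50$)
$P{\left(U \right)} = 50 - U$
$\frac{1}{P{\left(z \right)}} = \frac{1}{50 - 123} = \frac{1}{-73} = - \frac{1}{73}$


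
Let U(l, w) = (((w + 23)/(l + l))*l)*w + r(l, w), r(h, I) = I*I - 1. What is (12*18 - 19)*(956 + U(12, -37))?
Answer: 508851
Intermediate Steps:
r(h, I) = -1 + I² (r(h, I) = I² - 1 = -1 + I²)
U(l, w) = -1 + w² + w*(23/2 + w/2) (U(l, w) = (((w + 23)/(l + l))*l)*w + (-1 + w²) = (((23 + w)/((2*l)))*l)*w + (-1 + w²) = (((23 + w)*(1/(2*l)))*l)*w + (-1 + w²) = (((23 + w)/(2*l))*l)*w + (-1 + w²) = (23/2 + w/2)*w + (-1 + w²) = w*(23/2 + w/2) + (-1 + w²) = -1 + w² + w*(23/2 + w/2))
(12*18 - 19)*(956 + U(12, -37)) = (12*18 - 19)*(956 + (-1 + (3/2)*(-37)² + (23/2)*(-37))) = (216 - 19)*(956 + (-1 + (3/2)*1369 - 851/2)) = 197*(956 + (-1 + 4107/2 - 851/2)) = 197*(956 + 1627) = 197*2583 = 508851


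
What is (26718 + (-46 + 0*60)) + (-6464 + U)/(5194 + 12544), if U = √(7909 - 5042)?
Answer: 236550736/8869 + √2867/17738 ≈ 26672.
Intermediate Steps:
U = √2867 ≈ 53.544
(26718 + (-46 + 0*60)) + (-6464 + U)/(5194 + 12544) = (26718 + (-46 + 0*60)) + (-6464 + √2867)/(5194 + 12544) = (26718 + (-46 + 0)) + (-6464 + √2867)/17738 = (26718 - 46) + (-6464 + √2867)*(1/17738) = 26672 + (-3232/8869 + √2867/17738) = 236550736/8869 + √2867/17738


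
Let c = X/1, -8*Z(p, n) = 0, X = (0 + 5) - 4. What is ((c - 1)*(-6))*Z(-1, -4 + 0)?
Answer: 0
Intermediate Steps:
X = 1 (X = 5 - 4 = 1)
Z(p, n) = 0 (Z(p, n) = -⅛*0 = 0)
c = 1 (c = 1/1 = 1*1 = 1)
((c - 1)*(-6))*Z(-1, -4 + 0) = ((1 - 1)*(-6))*0 = (0*(-6))*0 = 0*0 = 0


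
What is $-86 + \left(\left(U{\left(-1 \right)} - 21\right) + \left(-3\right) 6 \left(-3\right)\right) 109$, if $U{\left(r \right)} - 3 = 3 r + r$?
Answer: $3402$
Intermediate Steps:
$U{\left(r \right)} = 3 + 4 r$ ($U{\left(r \right)} = 3 + \left(3 r + r\right) = 3 + 4 r$)
$-86 + \left(\left(U{\left(-1 \right)} - 21\right) + \left(-3\right) 6 \left(-3\right)\right) 109 = -86 + \left(\left(\left(3 + 4 \left(-1\right)\right) - 21\right) + \left(-3\right) 6 \left(-3\right)\right) 109 = -86 + \left(\left(\left(3 - 4\right) - 21\right) - -54\right) 109 = -86 + \left(\left(-1 - 21\right) + 54\right) 109 = -86 + \left(-22 + 54\right) 109 = -86 + 32 \cdot 109 = -86 + 3488 = 3402$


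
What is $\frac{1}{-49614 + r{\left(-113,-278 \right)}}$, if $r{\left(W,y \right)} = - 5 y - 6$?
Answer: $- \frac{1}{48230} \approx -2.0734 \cdot 10^{-5}$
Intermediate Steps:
$r{\left(W,y \right)} = -6 - 5 y$
$\frac{1}{-49614 + r{\left(-113,-278 \right)}} = \frac{1}{-49614 - -1384} = \frac{1}{-49614 + \left(-6 + 1390\right)} = \frac{1}{-49614 + 1384} = \frac{1}{-48230} = - \frac{1}{48230}$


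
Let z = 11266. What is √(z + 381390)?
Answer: 4*√24541 ≈ 626.62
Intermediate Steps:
√(z + 381390) = √(11266 + 381390) = √392656 = 4*√24541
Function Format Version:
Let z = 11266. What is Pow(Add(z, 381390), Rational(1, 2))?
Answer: Mul(4, Pow(24541, Rational(1, 2))) ≈ 626.62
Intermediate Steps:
Pow(Add(z, 381390), Rational(1, 2)) = Pow(Add(11266, 381390), Rational(1, 2)) = Pow(392656, Rational(1, 2)) = Mul(4, Pow(24541, Rational(1, 2)))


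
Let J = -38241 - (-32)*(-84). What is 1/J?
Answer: -1/40929 ≈ -2.4433e-5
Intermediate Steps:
J = -40929 (J = -38241 - 1*2688 = -38241 - 2688 = -40929)
1/J = 1/(-40929) = -1/40929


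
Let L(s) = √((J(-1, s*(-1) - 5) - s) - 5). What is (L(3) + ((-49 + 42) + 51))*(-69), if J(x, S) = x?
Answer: -3036 - 207*I ≈ -3036.0 - 207.0*I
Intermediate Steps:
L(s) = √(-6 - s) (L(s) = √((-1 - s) - 5) = √(-6 - s))
(L(3) + ((-49 + 42) + 51))*(-69) = (√(-6 - 1*3) + ((-49 + 42) + 51))*(-69) = (√(-6 - 3) + (-7 + 51))*(-69) = (√(-9) + 44)*(-69) = (3*I + 44)*(-69) = (44 + 3*I)*(-69) = -3036 - 207*I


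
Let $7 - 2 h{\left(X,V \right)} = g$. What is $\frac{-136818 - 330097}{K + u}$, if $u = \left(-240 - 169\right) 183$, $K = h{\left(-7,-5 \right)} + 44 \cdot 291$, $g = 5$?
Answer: $\frac{466915}{62042} \approx 7.5258$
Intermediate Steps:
$h{\left(X,V \right)} = 1$ ($h{\left(X,V \right)} = \frac{7}{2} - \frac{5}{2} = 1$)
$K = 12805$ ($K = 1 + 44 \cdot 291 = 1 + 12804 = 12805$)
$u = -74847$ ($u = \left(-409\right) 183 = -74847$)
$\frac{-136818 - 330097}{K + u} = \frac{-136818 - 330097}{12805 - 74847} = - \frac{466915}{-62042} = \left(-466915\right) \left(- \frac{1}{62042}\right) = \frac{466915}{62042}$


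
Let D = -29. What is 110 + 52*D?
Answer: -1398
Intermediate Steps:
110 + 52*D = 110 + 52*(-29) = 110 - 1508 = -1398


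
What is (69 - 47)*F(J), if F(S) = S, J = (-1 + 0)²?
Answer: 22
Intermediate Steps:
J = 1 (J = (-1)² = 1)
(69 - 47)*F(J) = (69 - 47)*1 = 22*1 = 22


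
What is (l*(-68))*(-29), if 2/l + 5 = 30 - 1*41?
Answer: -493/2 ≈ -246.50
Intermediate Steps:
l = -⅛ (l = 2/(-5 + (30 - 1*41)) = 2/(-5 + (30 - 41)) = 2/(-5 - 11) = 2/(-16) = 2*(-1/16) = -⅛ ≈ -0.12500)
(l*(-68))*(-29) = -⅛*(-68)*(-29) = (17/2)*(-29) = -493/2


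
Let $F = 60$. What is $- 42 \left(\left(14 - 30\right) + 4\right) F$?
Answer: $30240$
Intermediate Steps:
$- 42 \left(\left(14 - 30\right) + 4\right) F = - 42 \left(\left(14 - 30\right) + 4\right) 60 = - 42 \left(-16 + 4\right) 60 = \left(-42\right) \left(-12\right) 60 = 504 \cdot 60 = 30240$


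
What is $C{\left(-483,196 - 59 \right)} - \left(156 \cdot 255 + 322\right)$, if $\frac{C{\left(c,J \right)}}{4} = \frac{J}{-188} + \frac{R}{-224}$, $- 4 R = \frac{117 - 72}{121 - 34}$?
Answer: $- \frac{12244511071}{305312} \approx -40105.0$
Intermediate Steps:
$R = - \frac{15}{116}$ ($R = - \frac{\left(117 - 72\right) \frac{1}{121 - 34}}{4} = - \frac{45 \cdot \frac{1}{87}}{4} = \left(- \frac{1}{4}\right) \frac{15}{29} = - \frac{15}{116} \approx -0.12931$)
$C{\left(c,J \right)} = \frac{15}{6496} - \frac{J}{47}$ ($C{\left(c,J \right)} = 4 \left(\frac{J}{-188} - \frac{15}{116 \left(-224\right)}\right) = 4 \left(J \left(- \frac{1}{188}\right) - - \frac{15}{25984}\right) = 4 \left(- \frac{J}{188} + \frac{15}{25984}\right) = 4 \left(\frac{15}{25984} - \frac{J}{188}\right) = \frac{15}{6496} - \frac{J}{47}$)
$C{\left(-483,196 - 59 \right)} - \left(156 \cdot 255 + 322\right) = \left(\frac{15}{6496} - \frac{196 - 59}{47}\right) - \left(156 \cdot 255 + 322\right) = \left(\frac{15}{6496} - \frac{196 - 59}{47}\right) - \left(39780 + 322\right) = \left(\frac{15}{6496} - \frac{137}{47}\right) - 40102 = - \frac{889247}{305312} - 40102 = - \frac{12244511071}{305312}$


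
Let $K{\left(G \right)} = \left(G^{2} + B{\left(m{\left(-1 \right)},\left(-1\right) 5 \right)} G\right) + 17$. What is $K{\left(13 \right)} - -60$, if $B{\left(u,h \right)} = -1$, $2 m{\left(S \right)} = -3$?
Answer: $233$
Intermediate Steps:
$m{\left(S \right)} = - \frac{3}{2}$ ($m{\left(S \right)} = \frac{1}{2} \left(-3\right) = - \frac{3}{2}$)
$K{\left(G \right)} = 17 + G^{2} - G$ ($K{\left(G \right)} = \left(G^{2} - G\right) + 17 = 17 + G^{2} - G$)
$K{\left(13 \right)} - -60 = \left(17 + 13^{2} - 13\right) - -60 = \left(17 + 169 - 13\right) + 60 = 173 + 60 = 233$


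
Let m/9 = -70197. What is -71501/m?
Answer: 71501/631773 ≈ 0.11318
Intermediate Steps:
m = -631773 (m = 9*(-70197) = -631773)
-71501/m = -71501/(-631773) = -71501*(-1/631773) = 71501/631773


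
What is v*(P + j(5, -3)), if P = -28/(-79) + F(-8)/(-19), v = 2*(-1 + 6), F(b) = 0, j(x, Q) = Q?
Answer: -2090/79 ≈ -26.456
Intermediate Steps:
v = 10 (v = 2*5 = 10)
P = 28/79 (P = -28/(-79) + 0/(-19) = -28*(-1/79) + 0*(-1/19) = 28/79 + 0 = 28/79 ≈ 0.35443)
v*(P + j(5, -3)) = 10*(28/79 - 3) = 10*(-209/79) = -2090/79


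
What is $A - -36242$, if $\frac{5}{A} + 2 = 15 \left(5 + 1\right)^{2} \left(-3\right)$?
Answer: $\frac{58784519}{1622} \approx 36242.0$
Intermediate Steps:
$A = - \frac{5}{1622}$ ($A = \frac{5}{-2 + 15 \left(5 + 1\right)^{2} \left(-3\right)} = \frac{5}{-2 + 15 \cdot 6^{2} \left(-3\right)} = \frac{5}{-2 + 15 \cdot 36 \left(-3\right)} = \frac{5}{-2 + 540 \left(-3\right)} = \frac{5}{-2 - 1620} = \frac{5}{-1622} = 5 \left(- \frac{1}{1622}\right) = - \frac{5}{1622} \approx -0.0030826$)
$A - -36242 = - \frac{5}{1622} - -36242 = - \frac{5}{1622} + 36242 = \frac{58784519}{1622}$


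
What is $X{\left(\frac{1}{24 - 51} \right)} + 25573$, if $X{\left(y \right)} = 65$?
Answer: $25638$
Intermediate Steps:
$X{\left(\frac{1}{24 - 51} \right)} + 25573 = 65 + 25573 = 25638$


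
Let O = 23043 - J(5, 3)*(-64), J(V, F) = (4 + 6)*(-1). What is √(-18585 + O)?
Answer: √3818 ≈ 61.790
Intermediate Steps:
J(V, F) = -10 (J(V, F) = 10*(-1) = -10)
O = 22403 (O = 23043 - (-10)*(-64) = 23043 - 1*640 = 23043 - 640 = 22403)
√(-18585 + O) = √(-18585 + 22403) = √3818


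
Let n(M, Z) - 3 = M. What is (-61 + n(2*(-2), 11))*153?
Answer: -9486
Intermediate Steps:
n(M, Z) = 3 + M
(-61 + n(2*(-2), 11))*153 = (-61 + (3 + 2*(-2)))*153 = (-61 + (3 - 4))*153 = (-61 - 1)*153 = -62*153 = -9486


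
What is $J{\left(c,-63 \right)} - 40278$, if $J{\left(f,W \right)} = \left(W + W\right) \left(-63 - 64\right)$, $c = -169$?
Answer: $-24276$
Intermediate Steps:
$J{\left(f,W \right)} = - 254 W$ ($J{\left(f,W \right)} = 2 W \left(-127\right) = - 254 W$)
$J{\left(c,-63 \right)} - 40278 = \left(-254\right) \left(-63\right) - 40278 = 16002 - 40278 = -24276$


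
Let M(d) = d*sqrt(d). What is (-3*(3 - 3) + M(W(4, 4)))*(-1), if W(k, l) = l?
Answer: -8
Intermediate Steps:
M(d) = d**(3/2)
(-3*(3 - 3) + M(W(4, 4)))*(-1) = (-3*(3 - 3) + 4**(3/2))*(-1) = (-3*0 + 8)*(-1) = (0 + 8)*(-1) = 8*(-1) = -8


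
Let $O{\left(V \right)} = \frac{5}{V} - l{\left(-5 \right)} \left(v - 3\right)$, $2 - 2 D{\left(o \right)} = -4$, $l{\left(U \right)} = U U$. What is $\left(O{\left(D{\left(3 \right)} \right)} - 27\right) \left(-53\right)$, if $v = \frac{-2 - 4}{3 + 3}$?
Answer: $- \frac{11872}{3} \approx -3957.3$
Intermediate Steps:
$l{\left(U \right)} = U^{2}$
$v = -1$ ($v = - \frac{6}{6} = \left(-6\right) \frac{1}{6} = -1$)
$D{\left(o \right)} = 3$ ($D{\left(o \right)} = 1 - -2 = 1 + 2 = 3$)
$O{\left(V \right)} = 100 + \frac{5}{V}$ ($O{\left(V \right)} = \frac{5}{V} - \left(-5\right)^{2} \left(-1 - 3\right) = \frac{5}{V} - 25 \left(-4\right) = \frac{5}{V} - -100 = \frac{5}{V} + 100 = 100 + \frac{5}{V}$)
$\left(O{\left(D{\left(3 \right)} \right)} - 27\right) \left(-53\right) = \left(\left(100 + \frac{5}{3}\right) - 27\right) \left(-53\right) = \left(\frac{305}{3} - 27\right) \left(-53\right) = \frac{224}{3} \left(-53\right) = - \frac{11872}{3}$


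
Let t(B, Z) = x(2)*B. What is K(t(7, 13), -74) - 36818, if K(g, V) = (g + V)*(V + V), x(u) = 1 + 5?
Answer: -32082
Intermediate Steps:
x(u) = 6
t(B, Z) = 6*B
K(g, V) = 2*V*(V + g) (K(g, V) = (V + g)*(2*V) = 2*V*(V + g))
K(t(7, 13), -74) - 36818 = 2*(-74)*(-74 + 6*7) - 36818 = 2*(-74)*(-74 + 42) - 36818 = 2*(-74)*(-32) - 36818 = 4736 - 36818 = -32082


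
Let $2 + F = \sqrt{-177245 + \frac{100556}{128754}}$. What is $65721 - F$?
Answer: $65723 - \frac{i \sqrt{154289142959}}{933} \approx 65723.0 - 421.0 i$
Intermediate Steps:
$F = -2 + \frac{i \sqrt{154289142959}}{933}$ ($F = -2 + \sqrt{-177245 + \frac{100556}{128754}} = -2 + \sqrt{-177245 + 100556 \cdot \frac{1}{128754}} = -2 + \sqrt{-177245 + \frac{2186}{2799}} = -2 + \sqrt{- \frac{496106569}{2799}} = -2 + \frac{i \sqrt{154289142959}}{933} \approx -2.0 + 421.0 i$)
$65721 - F = 65721 - \left(-2 + \frac{i \sqrt{154289142959}}{933}\right) = 65721 + \left(2 - \frac{i \sqrt{154289142959}}{933}\right) = 65723 - \frac{i \sqrt{154289142959}}{933}$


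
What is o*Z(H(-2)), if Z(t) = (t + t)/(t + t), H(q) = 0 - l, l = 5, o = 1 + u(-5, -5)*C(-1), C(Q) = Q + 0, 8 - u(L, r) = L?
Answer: -12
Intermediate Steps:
u(L, r) = 8 - L
C(Q) = Q
o = -12 (o = 1 + (8 - 1*(-5))*(-1) = 1 + (8 + 5)*(-1) = 1 + 13*(-1) = 1 - 13 = -12)
H(q) = -5 (H(q) = 0 - 1*5 = 0 - 5 = -5)
Z(t) = 1 (Z(t) = (2*t)/((2*t)) = (2*t)*(1/(2*t)) = 1)
o*Z(H(-2)) = -12*1 = -12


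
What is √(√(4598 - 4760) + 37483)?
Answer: √(37483 + 9*I*√2) ≈ 193.61 + 0.0329*I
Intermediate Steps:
√(√(4598 - 4760) + 37483) = √(√(-162) + 37483) = √(9*I*√2 + 37483) = √(37483 + 9*I*√2)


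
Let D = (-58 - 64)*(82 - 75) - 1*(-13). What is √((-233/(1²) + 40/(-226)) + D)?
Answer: I*√13716166/113 ≈ 32.775*I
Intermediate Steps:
D = -841 (D = -122*7 + 13 = -854 + 13 = -841)
√((-233/(1²) + 40/(-226)) + D) = √((-233/(1²) + 40/(-226)) - 841) = √((-233/1 + 40*(-1/226)) - 841) = √((-233*1 - 20/113) - 841) = √((-233 - 20/113) - 841) = √(-26349/113 - 841) = √(-121382/113) = I*√13716166/113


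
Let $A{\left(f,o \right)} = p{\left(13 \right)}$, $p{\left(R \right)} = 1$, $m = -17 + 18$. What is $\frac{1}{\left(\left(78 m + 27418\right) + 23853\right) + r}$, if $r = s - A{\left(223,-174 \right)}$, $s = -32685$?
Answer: $\frac{1}{18663} \approx 5.3582 \cdot 10^{-5}$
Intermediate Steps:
$m = 1$
$A{\left(f,o \right)} = 1$
$r = -32686$ ($r = -32685 - 1 = -32686$)
$\frac{1}{\left(\left(78 m + 27418\right) + 23853\right) + r} = \frac{1}{\left(\left(78 \cdot 1 + 27418\right) + 23853\right) - 32686} = \frac{1}{\left(\left(78 + 27418\right) + 23853\right) - 32686} = \frac{1}{\left(27496 + 23853\right) - 32686} = \frac{1}{51349 - 32686} = \frac{1}{18663}$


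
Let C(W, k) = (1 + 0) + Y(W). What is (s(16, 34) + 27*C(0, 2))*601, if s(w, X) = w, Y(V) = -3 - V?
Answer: -22838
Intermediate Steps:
C(W, k) = -2 - W (C(W, k) = (1 + 0) + (-3 - W) = 1 + (-3 - W) = -2 - W)
(s(16, 34) + 27*C(0, 2))*601 = (16 + 27*(-2 - 1*0))*601 = (16 + 27*(-2 + 0))*601 = (16 + 27*(-2))*601 = (16 - 54)*601 = -38*601 = -22838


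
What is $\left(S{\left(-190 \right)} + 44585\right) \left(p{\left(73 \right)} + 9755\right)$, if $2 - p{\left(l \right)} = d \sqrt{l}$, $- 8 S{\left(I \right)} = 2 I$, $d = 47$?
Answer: $\frac{870958605}{2} - \frac{4195455 \sqrt{73}}{2} \approx 4.1756 \cdot 10^{8}$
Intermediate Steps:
$S{\left(I \right)} = - \frac{I}{4}$ ($S{\left(I \right)} = - \frac{2 I}{8} = - \frac{I}{4}$)
$p{\left(l \right)} = 2 - 47 \sqrt{l}$
$\left(S{\left(-190 \right)} + 44585\right) \left(p{\left(73 \right)} + 9755\right) = \left(\left(- \frac{1}{4}\right) \left(-190\right) + 44585\right) \left(\left(2 - 47 \sqrt{73}\right) + 9755\right) = \left(\frac{95}{2} + 44585\right) \left(9757 - 47 \sqrt{73}\right) = \frac{89265 \left(9757 - 47 \sqrt{73}\right)}{2} = \frac{870958605}{2} - \frac{4195455 \sqrt{73}}{2}$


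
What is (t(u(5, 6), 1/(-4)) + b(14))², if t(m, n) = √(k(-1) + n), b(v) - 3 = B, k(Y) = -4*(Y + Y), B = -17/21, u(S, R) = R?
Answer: 22135/1764 + 46*√31/21 ≈ 24.744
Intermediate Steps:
B = -17/21 (B = -17*1/21 = -17/21 ≈ -0.80952)
k(Y) = -8*Y
b(v) = 46/21 (b(v) = 3 - 17/21 = 46/21)
t(m, n) = √(8 + n) (t(m, n) = √(-8*(-1) + n) = √(8 + n))
(t(u(5, 6), 1/(-4)) + b(14))² = (√(8 + 1/(-4)) + 46/21)² = (√(8 - ¼) + 46/21)² = (√(31/4) + 46/21)² = (√31/2 + 46/21)² = (46/21 + √31/2)²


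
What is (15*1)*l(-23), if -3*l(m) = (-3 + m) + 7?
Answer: 95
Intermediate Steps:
l(m) = -4/3 - m/3 (l(m) = -((-3 + m) + 7)/3 = -(4 + m)/3 = -4/3 - m/3)
(15*1)*l(-23) = (15*1)*(-4/3 - 1/3*(-23)) = 15*(-4/3 + 23/3) = 15*(19/3) = 95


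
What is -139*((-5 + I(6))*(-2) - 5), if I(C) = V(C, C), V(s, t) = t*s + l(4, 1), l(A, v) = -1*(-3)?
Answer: 10147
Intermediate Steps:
l(A, v) = 3
V(s, t) = 3 + s*t (V(s, t) = t*s + 3 = s*t + 3 = 3 + s*t)
I(C) = 3 + C**2 (I(C) = 3 + C*C = 3 + C**2)
-139*((-5 + I(6))*(-2) - 5) = -139*((-5 + (3 + 6**2))*(-2) - 5) = -139*((-5 + (3 + 36))*(-2) - 5) = -139*((-5 + 39)*(-2) - 5) = -139*(34*(-2) - 5) = -139*(-68 - 5) = -139*(-73) = 10147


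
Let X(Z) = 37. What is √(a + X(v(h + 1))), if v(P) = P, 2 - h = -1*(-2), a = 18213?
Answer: 5*√730 ≈ 135.09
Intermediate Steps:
h = 0 (h = 2 - (-1)*(-2) = 2 - 1*2 = 2 - 2 = 0)
√(a + X(v(h + 1))) = √(18213 + 37) = √18250 = 5*√730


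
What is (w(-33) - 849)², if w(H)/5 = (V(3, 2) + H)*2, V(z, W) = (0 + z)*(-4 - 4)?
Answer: 2013561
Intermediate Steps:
V(z, W) = -8*z (V(z, W) = z*(-8) = -8*z)
w(H) = -240 + 10*H (w(H) = 5*((-8*3 + H)*2) = 5*((-24 + H)*2) = 5*(-48 + 2*H) = -240 + 10*H)
(w(-33) - 849)² = ((-240 + 10*(-33)) - 849)² = ((-240 - 330) - 849)² = (-570 - 849)² = (-1419)² = 2013561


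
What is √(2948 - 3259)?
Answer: I*√311 ≈ 17.635*I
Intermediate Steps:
√(2948 - 3259) = √(-311) = I*√311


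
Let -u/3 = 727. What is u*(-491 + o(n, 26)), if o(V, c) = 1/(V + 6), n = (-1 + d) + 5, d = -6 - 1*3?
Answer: 1068690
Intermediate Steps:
u = -2181 (u = -3*727 = -2181)
d = -9 (d = -6 - 3 = -9)
n = -5 (n = (-1 - 9) + 5 = -10 + 5 = -5)
o(V, c) = 1/(6 + V)
u*(-491 + o(n, 26)) = -2181*(-491 + 1/(6 - 5)) = -2181*(-491 + 1/1) = -2181*(-491 + 1) = -2181*(-490) = 1068690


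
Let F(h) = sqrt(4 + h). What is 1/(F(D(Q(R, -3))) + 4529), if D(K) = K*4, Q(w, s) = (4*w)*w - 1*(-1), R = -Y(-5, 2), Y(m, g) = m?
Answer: 4529/20511433 - 2*sqrt(102)/20511433 ≈ 0.00021982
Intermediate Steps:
R = 5 (R = -1*(-5) = 5)
Q(w, s) = 1 + 4*w**2 (Q(w, s) = 4*w**2 + 1 = 1 + 4*w**2)
D(K) = 4*K
1/(F(D(Q(R, -3))) + 4529) = 1/(sqrt(4 + 4*(1 + 4*5**2)) + 4529) = 1/(sqrt(4 + 4*(1 + 4*25)) + 4529) = 1/(sqrt(4 + 4*(1 + 100)) + 4529) = 1/(sqrt(4 + 4*101) + 4529) = 1/(sqrt(4 + 404) + 4529) = 1/(sqrt(408) + 4529) = 1/(2*sqrt(102) + 4529) = 1/(4529 + 2*sqrt(102))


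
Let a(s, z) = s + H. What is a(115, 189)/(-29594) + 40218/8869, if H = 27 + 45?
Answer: 1188552989/262469186 ≈ 4.5284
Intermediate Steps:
H = 72
a(s, z) = 72 + s (a(s, z) = s + 72 = 72 + s)
a(115, 189)/(-29594) + 40218/8869 = (72 + 115)/(-29594) + 40218/8869 = 187*(-1/29594) + 40218*(1/8869) = -187/29594 + 40218/8869 = 1188552989/262469186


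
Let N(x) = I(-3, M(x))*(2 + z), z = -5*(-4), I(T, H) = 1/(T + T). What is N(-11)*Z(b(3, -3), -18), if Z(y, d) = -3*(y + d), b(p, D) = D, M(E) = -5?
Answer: -231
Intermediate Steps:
I(T, H) = 1/(2*T)
z = 20
Z(y, d) = -3*d - 3*y (Z(y, d) = -3*(d + y) = -3*d - 3*y)
N(x) = -11/3 (N(x) = ((½)/(-3))*(2 + 20) = ((½)*(-⅓))*22 = -⅙*22 = -11/3)
N(-11)*Z(b(3, -3), -18) = -11*(-3*(-18) - 3*(-3))/3 = -11*(54 + 9)/3 = -11/3*63 = -231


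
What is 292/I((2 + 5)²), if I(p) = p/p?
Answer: 292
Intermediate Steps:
I(p) = 1
292/I((2 + 5)²) = 292/1 = 292*1 = 292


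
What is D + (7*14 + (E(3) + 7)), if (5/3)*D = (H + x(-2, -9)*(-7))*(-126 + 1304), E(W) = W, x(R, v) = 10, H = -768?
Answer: -2960952/5 ≈ -5.9219e+5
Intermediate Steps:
D = -2961492/5 (D = 3*((-768 + 10*(-7))*(-126 + 1304))/5 = 3*((-768 - 70)*1178)/5 = 3*(-838*1178)/5 = (⅗)*(-987164) = -2961492/5 ≈ -5.9230e+5)
D + (7*14 + (E(3) + 7)) = -2961492/5 + (7*14 + (3 + 7)) = -2961492/5 + (98 + 10) = -2961492/5 + 108 = -2960952/5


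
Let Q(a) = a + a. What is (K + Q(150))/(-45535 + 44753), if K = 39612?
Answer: -19956/391 ≈ -51.038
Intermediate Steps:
Q(a) = 2*a
(K + Q(150))/(-45535 + 44753) = (39612 + 2*150)/(-45535 + 44753) = (39612 + 300)/(-782) = 39912*(-1/782) = -19956/391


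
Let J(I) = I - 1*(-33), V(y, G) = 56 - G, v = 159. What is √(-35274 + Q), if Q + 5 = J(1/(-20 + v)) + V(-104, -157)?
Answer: I*√676872454/139 ≈ 187.17*I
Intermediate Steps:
J(I) = 33 + I (J(I) = I + 33 = 33 + I)
Q = 33500/139 (Q = -5 + ((33 + 1/(-20 + 159)) + (56 - 1*(-157))) = -5 + ((33 + 1/139) + (56 + 157)) = -5 + ((33 + 1/139) + 213) = -5 + (4588/139 + 213) = -5 + 34195/139 = 33500/139 ≈ 241.01)
√(-35274 + Q) = √(-35274 + 33500/139) = √(-4869586/139) = I*√676872454/139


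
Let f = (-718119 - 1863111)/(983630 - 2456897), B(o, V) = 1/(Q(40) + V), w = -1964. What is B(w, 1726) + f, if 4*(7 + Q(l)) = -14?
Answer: 2953048888/1684926359 ≈ 1.7526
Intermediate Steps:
Q(l) = -21/2 (Q(l) = -7 + (¼)*(-14) = -7 - 7/2 = -21/2)
B(o, V) = 1/(-21/2 + V)
f = 860410/491089 (f = -2581230/(-1473267) = -2581230*(-1/1473267) = 860410/491089 ≈ 1.7520)
B(w, 1726) + f = 2/(-21 + 2*1726) + 860410/491089 = 2/(-21 + 3452) + 860410/491089 = 2/3431 + 860410/491089 = 2953048888/1684926359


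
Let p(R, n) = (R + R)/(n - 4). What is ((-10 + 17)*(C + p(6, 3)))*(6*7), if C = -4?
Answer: -4704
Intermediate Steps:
p(R, n) = 2*R/(-4 + n) (p(R, n) = (2*R)/(-4 + n) = 2*R/(-4 + n))
((-10 + 17)*(C + p(6, 3)))*(6*7) = ((-10 + 17)*(-4 + 2*6/(-4 + 3)))*(6*7) = (7*(-4 + 2*6/(-1)))*42 = (7*(-4 + 2*6*(-1)))*42 = (7*(-4 - 12))*42 = (7*(-16))*42 = -112*42 = -4704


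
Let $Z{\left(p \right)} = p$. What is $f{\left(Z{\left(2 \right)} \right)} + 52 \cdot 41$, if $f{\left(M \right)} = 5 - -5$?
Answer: $2142$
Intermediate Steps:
$f{\left(M \right)} = 10$ ($f{\left(M \right)} = 5 + 5 = 10$)
$f{\left(Z{\left(2 \right)} \right)} + 52 \cdot 41 = 10 + 52 \cdot 41 = 10 + 2132 = 2142$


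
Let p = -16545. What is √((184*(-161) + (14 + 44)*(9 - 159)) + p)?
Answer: I*√54869 ≈ 234.24*I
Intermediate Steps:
√((184*(-161) + (14 + 44)*(9 - 159)) + p) = √((184*(-161) + (14 + 44)*(9 - 159)) - 16545) = √((-29624 + 58*(-150)) - 16545) = √((-29624 - 8700) - 16545) = √(-38324 - 16545) = √(-54869) = I*√54869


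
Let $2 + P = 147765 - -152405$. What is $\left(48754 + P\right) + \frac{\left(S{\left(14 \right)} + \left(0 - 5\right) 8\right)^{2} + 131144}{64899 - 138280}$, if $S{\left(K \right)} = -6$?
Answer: $\frac{25604112022}{73381} \approx 3.4892 \cdot 10^{5}$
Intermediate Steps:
$P = 300168$ ($P = -2 + \left(147765 - -152405\right) = -2 + \left(147765 + 152405\right) = -2 + 300170 = 300168$)
$\left(48754 + P\right) + \frac{\left(S{\left(14 \right)} + \left(0 - 5\right) 8\right)^{2} + 131144}{64899 - 138280} = \left(48754 + 300168\right) + \frac{\left(-6 + \left(0 - 5\right) 8\right)^{2} + 131144}{64899 - 138280} = 348922 + \frac{\left(-6 - 40\right)^{2} + 131144}{-73381} = 348922 + \left(\left(-6 - 40\right)^{2} + 131144\right) \left(- \frac{1}{73381}\right) = 348922 + \left(\left(-46\right)^{2} + 131144\right) \left(- \frac{1}{73381}\right) = 348922 + \left(2116 + 131144\right) \left(- \frac{1}{73381}\right) = 348922 + 133260 \left(- \frac{1}{73381}\right) = 348922 - \frac{133260}{73381} = \frac{25604112022}{73381}$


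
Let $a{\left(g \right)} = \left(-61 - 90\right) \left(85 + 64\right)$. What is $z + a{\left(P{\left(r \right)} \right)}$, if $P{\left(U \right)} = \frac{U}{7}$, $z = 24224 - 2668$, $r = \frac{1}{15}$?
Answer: $-943$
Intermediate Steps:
$r = \frac{1}{15} \approx 0.066667$
$z = 21556$
$P{\left(U \right)} = \frac{U}{7}$ ($P{\left(U \right)} = U \frac{1}{7} = \frac{U}{7}$)
$a{\left(g \right)} = -22499$ ($a{\left(g \right)} = \left(-151\right) 149 = -22499$)
$z + a{\left(P{\left(r \right)} \right)} = 21556 - 22499 = -943$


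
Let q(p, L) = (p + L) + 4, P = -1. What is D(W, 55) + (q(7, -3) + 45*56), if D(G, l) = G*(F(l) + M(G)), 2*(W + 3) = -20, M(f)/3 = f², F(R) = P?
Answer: -4050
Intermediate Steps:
F(R) = -1
q(p, L) = 4 + L + p (q(p, L) = (L + p) + 4 = 4 + L + p)
M(f) = 3*f²
W = -13 (W = -3 + (½)*(-20) = -3 - 10 = -13)
D(G, l) = G*(-1 + 3*G²)
D(W, 55) + (q(7, -3) + 45*56) = (-1*(-13) + 3*(-13)³) + ((4 - 3 + 7) + 45*56) = (13 + 3*(-2197)) + (8 + 2520) = (13 - 6591) + 2528 = -6578 + 2528 = -4050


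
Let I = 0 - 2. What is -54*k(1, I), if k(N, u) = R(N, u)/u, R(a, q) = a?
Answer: 27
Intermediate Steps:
I = -2
k(N, u) = N/u
-54*k(1, I) = -54/(-2) = -54*(-1)/2 = -54*(-½) = 27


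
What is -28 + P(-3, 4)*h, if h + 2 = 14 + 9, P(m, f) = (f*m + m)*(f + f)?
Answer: -2548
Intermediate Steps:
P(m, f) = 2*f*(m + f*m) (P(m, f) = (m + f*m)*(2*f) = 2*f*(m + f*m))
h = 21 (h = -2 + (14 + 9) = -2 + 23 = 21)
-28 + P(-3, 4)*h = -28 + (2*4*(-3)*(1 + 4))*21 = -28 + (2*4*(-3)*5)*21 = -28 - 120*21 = -28 - 2520 = -2548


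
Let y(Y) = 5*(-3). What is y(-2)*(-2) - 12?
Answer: 18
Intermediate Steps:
y(Y) = -15
y(-2)*(-2) - 12 = -15*(-2) - 12 = 30 - 12 = 18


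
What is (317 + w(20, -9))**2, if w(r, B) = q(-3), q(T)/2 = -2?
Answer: 97969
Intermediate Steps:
q(T) = -4 (q(T) = 2*(-2) = -4)
w(r, B) = -4
(317 + w(20, -9))**2 = (317 - 4)**2 = 313**2 = 97969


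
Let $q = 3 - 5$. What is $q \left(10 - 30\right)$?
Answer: $40$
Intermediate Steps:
$q = -2$
$q \left(10 - 30\right) = - 2 \left(10 - 30\right) = \left(-2\right) \left(-20\right) = 40$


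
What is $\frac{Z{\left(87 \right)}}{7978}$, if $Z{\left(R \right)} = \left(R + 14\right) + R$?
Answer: $\frac{94}{3989} \approx 0.023565$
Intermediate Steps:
$Z{\left(R \right)} = 14 + 2 R$ ($Z{\left(R \right)} = \left(14 + R\right) + R = 14 + 2 R$)
$\frac{Z{\left(87 \right)}}{7978} = \frac{14 + 2 \cdot 87}{7978} = \left(14 + 174\right) \frac{1}{7978} = 188 \cdot \frac{1}{7978} = \frac{94}{3989}$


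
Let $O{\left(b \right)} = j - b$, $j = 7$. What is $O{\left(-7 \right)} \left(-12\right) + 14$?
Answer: $-154$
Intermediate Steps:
$O{\left(b \right)} = 7 - b$
$O{\left(-7 \right)} \left(-12\right) + 14 = \left(7 - -7\right) \left(-12\right) + 14 = \left(7 + 7\right) \left(-12\right) + 14 = 14 \left(-12\right) + 14 = -168 + 14 = -154$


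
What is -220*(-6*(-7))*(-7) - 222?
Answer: 64458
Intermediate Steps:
-220*(-6*(-7))*(-7) - 222 = -9240*(-7) - 222 = -220*(-294) - 222 = 64680 - 222 = 64458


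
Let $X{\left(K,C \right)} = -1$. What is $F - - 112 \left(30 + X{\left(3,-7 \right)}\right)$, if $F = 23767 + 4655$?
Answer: $31670$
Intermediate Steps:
$F = 28422$
$F - - 112 \left(30 + X{\left(3,-7 \right)}\right) = 28422 - - 112 \left(30 - 1\right) = 28422 - \left(-112\right) 29 = 28422 - -3248 = 28422 + 3248 = 31670$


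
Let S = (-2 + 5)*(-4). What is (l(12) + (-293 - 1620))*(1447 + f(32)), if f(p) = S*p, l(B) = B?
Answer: -2020763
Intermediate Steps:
S = -12 (S = 3*(-4) = -12)
f(p) = -12*p
(l(12) + (-293 - 1620))*(1447 + f(32)) = (12 + (-293 - 1620))*(1447 - 12*32) = (12 - 1913)*(1447 - 384) = -1901*1063 = -2020763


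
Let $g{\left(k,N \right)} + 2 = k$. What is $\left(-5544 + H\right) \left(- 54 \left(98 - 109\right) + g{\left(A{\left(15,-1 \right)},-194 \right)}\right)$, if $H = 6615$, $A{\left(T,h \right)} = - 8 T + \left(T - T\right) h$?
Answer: $505512$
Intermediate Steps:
$A{\left(T,h \right)} = - 8 T$ ($A{\left(T,h \right)} = - 8 T + 0 h = - 8 T + 0 = - 8 T$)
$g{\left(k,N \right)} = -2 + k$
$\left(-5544 + H\right) \left(- 54 \left(98 - 109\right) + g{\left(A{\left(15,-1 \right)},-194 \right)}\right) = \left(-5544 + 6615\right) \left(- 54 \left(98 - 109\right) - 122\right) = 1071 \left(\left(-54\right) \left(-11\right) - 122\right) = 1071 \left(594 - 122\right) = 1071 \cdot 472 = 505512$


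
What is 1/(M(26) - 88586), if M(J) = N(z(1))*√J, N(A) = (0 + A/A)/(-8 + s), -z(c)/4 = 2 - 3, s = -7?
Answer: -9965925/882841432037 + 15*√26/1765682864074 ≈ -1.1288e-5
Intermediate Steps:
z(c) = 4 (z(c) = -4*(2 - 3) = -4*(-1) = 4)
N(A) = -1/15 (N(A) = (0 + A/A)/(-8 - 7) = (0 + 1)/(-15) = 1*(-1/15) = -1/15)
M(J) = -√J/15
1/(M(26) - 88586) = 1/(-√26/15 - 88586) = 1/(-88586 - √26/15)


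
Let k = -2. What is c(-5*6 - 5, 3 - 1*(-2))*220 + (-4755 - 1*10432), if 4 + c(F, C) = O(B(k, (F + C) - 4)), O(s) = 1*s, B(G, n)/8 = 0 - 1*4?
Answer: -23107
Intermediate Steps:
B(G, n) = -32 (B(G, n) = 8*(0 - 1*4) = 8*(0 - 4) = 8*(-4) = -32)
O(s) = s
c(F, C) = -36 (c(F, C) = -4 - 32 = -36)
c(-5*6 - 5, 3 - 1*(-2))*220 + (-4755 - 1*10432) = -36*220 + (-4755 - 1*10432) = -7920 + (-4755 - 10432) = -7920 - 15187 = -23107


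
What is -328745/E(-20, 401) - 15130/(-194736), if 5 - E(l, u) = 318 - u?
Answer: -1000268045/267762 ≈ -3735.7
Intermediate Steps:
E(l, u) = -313 + u (E(l, u) = 5 - (318 - u) = 5 + (-318 + u) = -313 + u)
-328745/E(-20, 401) - 15130/(-194736) = -328745/(-313 + 401) - 15130/(-194736) = -328745/88 - 15130*(-1/194736) = -328745*1/88 + 7565/97368 = -328745/88 + 7565/97368 = -1000268045/267762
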